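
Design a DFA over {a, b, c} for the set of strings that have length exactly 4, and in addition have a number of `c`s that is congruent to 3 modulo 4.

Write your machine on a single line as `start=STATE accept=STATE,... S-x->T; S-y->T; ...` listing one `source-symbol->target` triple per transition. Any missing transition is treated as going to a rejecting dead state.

start=q0; accept=q8; q0-a->q1; q0-b->q1; q0-c->q2; q1-a->q3; q1-b->q3; q1-c->q4; q2-a->q4; q2-b->q4; q2-c->q5; q3-a->q3; q3-b->q3; q3-c->q3; q4-a->q3; q4-b->q3; q4-c->q6; q5-a->q6; q5-b->q6; q5-c->q7; q6-a->q3; q6-b->q3; q6-c->q8; q7-a->q8; q7-b->q8; q7-c->q3; q8-a->q3; q8-b->q3; q8-c->q3

Build one automaton per condition and run them in lockstep. One (6 states) tracks the input length, saturating at 5; the other (4 states) tracks the count of `c`s modulo 4. Each combined state is a pair, one component from each; accept when both components accept. After merging equivalent states the machine shrinks.
With 9 states:
        a   b   c  
>  q0   q1  q1  q2 
   q1   q3  q3  q4 
   q2   q4  q4  q5 
   q3   q3  q3  q3 
   q4   q3  q3  q6 
   q5   q6  q6  q7 
   q6   q3  q3  q8 
   q7   q8  q8  q3 
 * q8   q3  q3  q3 
(> = start, * = accepting)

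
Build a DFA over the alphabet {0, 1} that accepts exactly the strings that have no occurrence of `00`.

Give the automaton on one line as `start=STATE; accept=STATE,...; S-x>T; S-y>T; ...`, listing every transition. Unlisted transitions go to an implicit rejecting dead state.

start=q0; accept=q0,q1; q0-0>q1; q0-1>q0; q1-0>q2; q1-1>q0; q2-0>q2; q2-1>q2

This is the complement of 'contains `00`'. Use the same substring-matching states — q0 through q2 holding how much of `00` has just been matched — but flip the accepting set: everything except the trap q2 accepts.
3 states suffice.
        0   1  
>* q0   q1  q0 
 * q1   q2  q0 
   q2   q2  q2 
(> = start, * = accepting)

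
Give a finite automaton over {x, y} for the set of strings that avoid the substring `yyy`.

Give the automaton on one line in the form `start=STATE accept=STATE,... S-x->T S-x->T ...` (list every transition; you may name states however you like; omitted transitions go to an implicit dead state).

This is the complement of 'contains `yyy`'. Use the same substring-matching states — s0 through s3 holding how much of `yyy` has just been matched — but flip the accepting set: everything except the trap s3 accepts.
4 states suffice.
        x   y  
>* s0   s0  s1 
 * s1   s0  s2 
 * s2   s0  s3 
   s3   s3  s3 
(> = start, * = accepting)

start=s0 accept=s0,s1,s2 s0-x->s0 s0-y->s1 s1-x->s0 s1-y->s2 s2-x->s0 s2-y->s3 s3-x->s3 s3-y->s3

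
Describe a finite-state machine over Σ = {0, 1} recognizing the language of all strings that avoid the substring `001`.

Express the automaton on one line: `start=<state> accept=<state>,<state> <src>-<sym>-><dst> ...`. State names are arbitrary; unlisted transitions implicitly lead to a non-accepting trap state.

start=s0 accept=s0,s1,s2 s0-0->s1 s0-1->s0 s1-0->s2 s1-1->s0 s2-0->s2 s2-1->s3 s3-0->s3 s3-1->s3

This is the complement of 'contains `001`'. Use the same substring-matching states — s0 through s3 holding how much of `001` has just been matched — but flip the accepting set: everything except the trap s3 accepts.
With 4 states:
        0   1  
>* s0   s1  s0 
 * s1   s2  s0 
 * s2   s2  s3 
   s3   s3  s3 
(> = start, * = accepting)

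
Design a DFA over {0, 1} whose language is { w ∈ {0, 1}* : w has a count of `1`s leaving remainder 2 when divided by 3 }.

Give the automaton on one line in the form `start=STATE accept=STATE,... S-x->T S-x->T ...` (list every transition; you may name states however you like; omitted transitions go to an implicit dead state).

The only thing that matters is how many `1`s have appeared, reduced mod 3. Use one state per residue: q0 for 0, …, q2 for 2. Reading `1` moves to the next residue; anything else stays put. q2 is accepting.
A 3-state machine:
        0   1  
>  q0   q0  q1 
   q1   q1  q2 
 * q2   q2  q0 
(> = start, * = accepting)

start=q0 accept=q2 q0-0->q0 q0-1->q1 q1-0->q1 q1-1->q2 q2-0->q2 q2-1->q0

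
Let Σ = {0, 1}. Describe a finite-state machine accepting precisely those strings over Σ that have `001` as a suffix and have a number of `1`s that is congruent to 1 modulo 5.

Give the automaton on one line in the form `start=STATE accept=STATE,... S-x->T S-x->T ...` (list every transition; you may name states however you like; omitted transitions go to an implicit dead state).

start=s0 accept=s5 s0-0->s1 s0-1->s2 s1-0->s3 s1-1->s2 s2-0->s2 s2-1->s4 s3-0->s3 s3-1->s5 s4-0->s4 s4-1->s6 s5-0->s2 s5-1->s4 s6-0->s6 s6-1->s7 s7-0->s7 s7-1->s0

Run two small machines in parallel and take their product. The first has 4 states tracking how much of the suffix `001` has currently been matched; the second has 5 states tracking the count of `1`s modulo 5. A product state is a pair (one from each), accepting exactly when both do. Equivalent product states are then merged.
An 8-state machine:
        0   1  
>  s0   s1  s2 
   s1   s3  s2 
   s2   s2  s4 
   s3   s3  s5 
   s4   s4  s6 
 * s5   s2  s4 
   s6   s6  s7 
   s7   s7  s0 
(> = start, * = accepting)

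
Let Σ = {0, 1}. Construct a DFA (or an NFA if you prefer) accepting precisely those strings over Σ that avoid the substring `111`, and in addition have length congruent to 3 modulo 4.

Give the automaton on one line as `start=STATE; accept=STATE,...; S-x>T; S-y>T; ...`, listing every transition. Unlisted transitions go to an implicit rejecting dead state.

Build one automaton per condition and run them in lockstep. One (4 states) tracks partial matches of the forbidden pattern `111`; the other (4 states) tracks the input length modulo 4. Each combined state is a pair, one component from each; accept when both components accept. Minimizing collapses redundant product states.
A 13-state machine:
          0    1  
>  q0     q1   q2 
   q1     q3   q4 
   q2     q3   q5 
   q3     q6   q7 
   q4     q6   q8 
   q5     q6   q9 
 * q6     q0  q10 
 * q7     q0  q11 
 * q8     q0   q9 
   q9     q9   q9 
   q10    q1  q12 
   q11    q1   q9 
   q12    q3   q9 
(> = start, * = accepting)

start=q0; accept=q6,q7,q8; q0-0>q1; q0-1>q2; q1-0>q3; q1-1>q4; q2-0>q3; q2-1>q5; q3-0>q6; q3-1>q7; q4-0>q6; q4-1>q8; q5-0>q6; q5-1>q9; q6-0>q0; q6-1>q10; q7-0>q0; q7-1>q11; q8-0>q0; q8-1>q9; q9-0>q9; q9-1>q9; q10-0>q1; q10-1>q12; q11-0>q1; q11-1>q9; q12-0>q3; q12-1>q9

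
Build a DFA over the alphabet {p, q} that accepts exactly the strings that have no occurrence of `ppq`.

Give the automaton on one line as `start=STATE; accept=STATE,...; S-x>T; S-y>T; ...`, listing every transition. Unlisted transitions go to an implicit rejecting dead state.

start=A; accept=A,B,C; A-p>B; A-q>A; B-p>C; B-q>A; C-p>C; C-q>D; D-p>D; D-q>D

This is the complement of 'contains `ppq`'. Use the same substring-matching states — A through D holding how much of `ppq` has just been matched — but flip the accepting set: everything except the trap D accepts.
With 4 states:
       p  q 
>* A   B  A 
 * B   C  A 
 * C   C  D 
   D   D  D 
(> = start, * = accepting)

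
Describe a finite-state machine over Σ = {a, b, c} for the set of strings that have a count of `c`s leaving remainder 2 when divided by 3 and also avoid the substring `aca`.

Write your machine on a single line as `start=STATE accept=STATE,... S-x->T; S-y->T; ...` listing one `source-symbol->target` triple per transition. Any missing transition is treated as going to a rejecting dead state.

Run two small machines in parallel and take their product. One (3 states) tracks the count of `c`s modulo 3; the other (4 states) tracks partial matches of the forbidden pattern `aca`. Each combined state is a pair, one component from each; accept when both components accept. After merging equivalent states the machine shrinks.
        a   b   c  
>  q0   q1  q0  q2 
   q1   q1  q0  q3 
   q2   q4  q2  q5 
   q3   q6  q2  q5 
   q4   q4  q2  q7 
 * q5   q8  q5  q0 
   q6   q6  q6  q6 
 * q7   q6  q5  q0 
 * q8   q8  q5  q9 
   q9   q6  q0  q2 
(> = start, * = accepting)

start=q0; accept=q5,q7,q8; q0-a->q1; q0-b->q0; q0-c->q2; q1-a->q1; q1-b->q0; q1-c->q3; q2-a->q4; q2-b->q2; q2-c->q5; q3-a->q6; q3-b->q2; q3-c->q5; q4-a->q4; q4-b->q2; q4-c->q7; q5-a->q8; q5-b->q5; q5-c->q0; q6-a->q6; q6-b->q6; q6-c->q6; q7-a->q6; q7-b->q5; q7-c->q0; q8-a->q8; q8-b->q5; q8-c->q9; q9-a->q6; q9-b->q0; q9-c->q2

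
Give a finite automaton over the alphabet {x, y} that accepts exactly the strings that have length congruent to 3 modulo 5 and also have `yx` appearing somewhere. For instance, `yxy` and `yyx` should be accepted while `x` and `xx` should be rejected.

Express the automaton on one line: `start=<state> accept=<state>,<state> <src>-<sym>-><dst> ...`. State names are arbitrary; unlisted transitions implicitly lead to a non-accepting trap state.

start=S0 accept=S8 S0-x->S1 S0-y->S2 S1-x->S3 S1-y->S4 S2-x->S5 S2-y->S4 S3-x->S6 S3-y->S7 S4-x->S8 S4-y->S7 S5-x->S8 S5-y->S8 S6-x->S9 S6-y->S10 S7-x->S11 S7-y->S10 S8-x->S11 S8-y->S11 S9-x->S0 S9-y->S12 S10-x->S13 S10-y->S12 S11-x->S13 S11-y->S13 S12-x->S14 S12-y->S2 S13-x->S14 S13-y->S14 S14-x->S5 S14-y->S5

Run two small machines in parallel and take their product. The first has 5 states tracking the input length modulo 5; the second has 3 states tracking whether and how much of `yx` has been seen. A product state is a pair (one from each), accepting exactly when both do.
          x    y  
>  S0     S1   S2 
   S1     S3   S4 
   S2     S5   S4 
   S3     S6   S7 
   S4     S8   S7 
   S5     S8   S8 
   S6     S9  S10 
   S7    S11  S10 
 * S8    S11  S11 
   S9     S0  S12 
   S10   S13  S12 
   S11   S13  S13 
   S12   S14   S2 
   S13   S14  S14 
   S14    S5   S5 
(> = start, * = accepting)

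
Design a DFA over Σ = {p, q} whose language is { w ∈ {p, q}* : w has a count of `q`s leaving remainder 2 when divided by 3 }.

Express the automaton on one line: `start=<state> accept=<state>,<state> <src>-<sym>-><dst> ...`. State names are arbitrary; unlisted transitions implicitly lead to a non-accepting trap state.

start=s0 accept=s2 s0-p->s0 s0-q->s1 s1-p->s1 s1-q->s2 s2-p->s2 s2-q->s0

The only thing that matters is how many `q`s have appeared, reduced mod 3. Use one state per residue: s0 for 0, …, s2 for 2. Reading `q` moves to the next residue; anything else stays put. s2 is accepting.
        p   q  
>  s0   s0  s1 
   s1   s1  s2 
 * s2   s2  s0 
(> = start, * = accepting)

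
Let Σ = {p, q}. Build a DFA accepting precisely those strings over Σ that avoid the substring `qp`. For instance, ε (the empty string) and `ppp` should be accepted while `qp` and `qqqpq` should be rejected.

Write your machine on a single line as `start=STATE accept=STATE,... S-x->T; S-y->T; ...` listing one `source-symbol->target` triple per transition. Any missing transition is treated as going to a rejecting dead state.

start=s0; accept=s0,s1; s0-p->s0; s0-q->s1; s1-p->s2; s1-q->s1; s2-p->s2; s2-q->s2

This is the complement of 'contains `qp`'. Use the same substring-matching states — s0 through s2 holding how much of `qp` has just been matched — but flip the accepting set: everything except the trap s2 accepts.
A 3-state machine:
        p   q  
>* s0   s0  s1 
 * s1   s2  s1 
   s2   s2  s2 
(> = start, * = accepting)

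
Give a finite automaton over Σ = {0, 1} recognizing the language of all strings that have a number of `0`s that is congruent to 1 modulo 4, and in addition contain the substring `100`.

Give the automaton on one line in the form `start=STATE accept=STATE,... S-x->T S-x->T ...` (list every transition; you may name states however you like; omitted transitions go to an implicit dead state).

start=A accept=P A-0->B A-1->C B-0->D B-1->E C-0->F C-1->C D-0->G D-1->H E-0->I E-1->E F-0->J F-1->E G-0->A G-1->K H-0->L H-1->H I-0->M I-1->H J-0->M J-1->J K-0->N K-1->K L-0->O L-1->K M-0->O M-1->M N-0->P N-1->C O-0->P O-1->O P-0->J P-1->P

Handle the two conditions separately and then intersect. One (4 states) tracks the count of `0`s modulo 4; the other (4 states) tracks whether and how much of `100` has been seen. Each combined state is a pair, one component from each; accept when both components accept.
A 16-state machine:
       0  1 
>  A   B  C 
   B   D  E 
   C   F  C 
   D   G  H 
   E   I  E 
   F   J  E 
   G   A  K 
   H   L  H 
   I   M  H 
   J   M  J 
   K   N  K 
   L   O  K 
   M   O  M 
   N   P  C 
   O   P  O 
 * P   J  P 
(> = start, * = accepting)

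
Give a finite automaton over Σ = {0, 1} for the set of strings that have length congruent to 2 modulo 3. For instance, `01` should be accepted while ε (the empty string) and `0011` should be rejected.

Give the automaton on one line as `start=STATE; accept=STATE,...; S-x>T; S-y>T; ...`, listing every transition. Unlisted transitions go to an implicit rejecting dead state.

Only the length mod 3 matters, so use a 3-cycle: from any state, every input symbol moves to the next state, wrapping S2 back to S0. Mark S2 accepting.
With 3 states:
        0   1  
>  S0   S1  S1 
   S1   S2  S2 
 * S2   S0  S0 
(> = start, * = accepting)

start=S0; accept=S2; S0-0>S1; S0-1>S1; S1-0>S2; S1-1>S2; S2-0>S0; S2-1>S0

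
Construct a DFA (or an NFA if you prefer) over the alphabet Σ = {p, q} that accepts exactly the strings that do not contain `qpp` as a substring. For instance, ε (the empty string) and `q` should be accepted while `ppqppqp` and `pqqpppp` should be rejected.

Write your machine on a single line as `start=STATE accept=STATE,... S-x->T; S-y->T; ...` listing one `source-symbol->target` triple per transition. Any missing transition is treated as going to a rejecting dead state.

start=A; accept=A,B,C; A-p->A; A-q->B; B-p->C; B-q->B; C-p->D; C-q->B; D-p->D; D-q->D

This is the complement of 'contains `qpp`'. Use the same substring-matching states — A through D holding how much of `qpp` has just been matched — but flip the accepting set: everything except the trap D accepts.
A 4-state machine:
       p  q 
>* A   A  B 
 * B   C  B 
 * C   D  B 
   D   D  D 
(> = start, * = accepting)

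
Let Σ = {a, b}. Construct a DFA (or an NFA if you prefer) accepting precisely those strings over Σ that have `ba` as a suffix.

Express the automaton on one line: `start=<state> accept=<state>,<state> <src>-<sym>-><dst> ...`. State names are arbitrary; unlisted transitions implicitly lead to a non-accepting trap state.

start=s0 accept=s2 s0-a->s0 s0-b->s1 s1-a->s2 s1-b->s1 s2-a->s0 s2-b->s1

Remember how much of `ba` the current input suffix matches. State s0 means no match yet; s1 means the last symbol is `b`; s2 means the last 2 symbols are `ba`. Only s2 accepts. On a mismatch, fall back to the longest proper suffix that is still a prefix of `ba`.
With 3 states:
        a   b  
>  s0   s0  s1 
   s1   s2  s1 
 * s2   s0  s1 
(> = start, * = accepting)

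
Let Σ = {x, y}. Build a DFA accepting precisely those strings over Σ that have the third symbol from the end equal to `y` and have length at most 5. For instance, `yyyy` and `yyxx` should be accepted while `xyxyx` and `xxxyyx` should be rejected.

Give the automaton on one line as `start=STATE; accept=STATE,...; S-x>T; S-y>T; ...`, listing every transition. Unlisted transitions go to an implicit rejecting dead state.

start=s0; accept=s11,s12,s13,s14; s0-x>s1; s0-y>s2; s1-x>s3; s1-y>s4; s2-x>s5; s2-y>s6; s3-x>s7; s3-y>s8; s4-x>s9; s4-y>s10; s5-x>s11; s5-y>s12; s6-x>s13; s6-y>s14; s7-x>s7; s7-y>s7; s8-x>s9; s8-y>s9; s9-x>s11; s9-y>s11; s10-x>s13; s10-y>s13; s11-x>s7; s11-y>s7; s12-x>s9; s12-y>s9; s13-x>s11; s13-y>s11; s14-x>s13; s14-y>s13

Build one automaton per condition and run them in lockstep. The first has 15 states tracking the last 3 symbols read; the second has 7 states tracking the input length, saturating at 6. A product state is a pair (one from each), accepting exactly when both do. After merging equivalent states the machine shrinks.
          x    y  
>  s0     s1   s2 
   s1     s3   s4 
   s2     s5   s6 
   s3     s7   s8 
   s4     s9  s10 
   s5    s11  s12 
   s6    s13  s14 
   s7     s7   s7 
   s8     s9   s9 
   s9    s11  s11 
   s10   s13  s13 
 * s11    s7   s7 
 * s12    s9   s9 
 * s13   s11  s11 
 * s14   s13  s13 
(> = start, * = accepting)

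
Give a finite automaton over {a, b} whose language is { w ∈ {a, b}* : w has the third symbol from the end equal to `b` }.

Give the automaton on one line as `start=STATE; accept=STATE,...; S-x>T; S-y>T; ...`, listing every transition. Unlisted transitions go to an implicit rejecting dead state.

Because acceptance depends on a position counted from the end, the machine has to buffer the most recent 3 symbols. Make each state the string of the last up-to-3 symbols read; on input `x` shift the window left and append `x`. Accept when the buffered window has length 3 and begins with `b`.
With 15 states:
          a    b  
>  s0     s1   s2 
   s1     s3   s4 
   s2     s5   s6 
   s3     s7   s8 
   s4     s9  s10 
   s5    s11  s12 
   s6    s13  s14 
   s7     s7   s8 
   s8     s9  s10 
   s9    s11  s12 
   s10   s13  s14 
 * s11    s7   s8 
 * s12    s9  s10 
 * s13   s11  s12 
 * s14   s13  s14 
(> = start, * = accepting)

start=s0; accept=s11,s12,s13,s14; s0-a>s1; s0-b>s2; s1-a>s3; s1-b>s4; s2-a>s5; s2-b>s6; s3-a>s7; s3-b>s8; s4-a>s9; s4-b>s10; s5-a>s11; s5-b>s12; s6-a>s13; s6-b>s14; s7-a>s7; s7-b>s8; s8-a>s9; s8-b>s10; s9-a>s11; s9-b>s12; s10-a>s13; s10-b>s14; s11-a>s7; s11-b>s8; s12-a>s9; s12-b>s10; s13-a>s11; s13-b>s12; s14-a>s13; s14-b>s14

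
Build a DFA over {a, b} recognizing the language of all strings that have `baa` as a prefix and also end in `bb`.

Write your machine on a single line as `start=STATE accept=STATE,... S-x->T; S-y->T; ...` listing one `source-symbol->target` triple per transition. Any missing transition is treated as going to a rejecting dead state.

start=q0; accept=q6; q0-a->q1; q0-b->q2; q1-a->q1; q1-b->q1; q2-a->q3; q2-b->q1; q3-a->q4; q3-b->q1; q4-a->q4; q4-b->q5; q5-a->q4; q5-b->q6; q6-a->q4; q6-b->q6

Build one automaton per condition and run them in lockstep. One (5 states) tracks whether the input so far still matches the prefix `baa`; the other (3 states) tracks how much of the suffix `bb` has currently been matched. Each combined state is a pair, one component from each; accept when both components accept. Equivalent product states are then merged.
7 states suffice.
        a   b  
>  q0   q1  q2 
   q1   q1  q1 
   q2   q3  q1 
   q3   q4  q1 
   q4   q4  q5 
   q5   q4  q6 
 * q6   q4  q6 
(> = start, * = accepting)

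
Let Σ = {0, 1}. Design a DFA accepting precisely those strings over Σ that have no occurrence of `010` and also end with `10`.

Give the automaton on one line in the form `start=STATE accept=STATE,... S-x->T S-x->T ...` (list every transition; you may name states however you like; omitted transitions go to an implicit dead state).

start=S0 accept=S4 S0-0->S1 S0-1->S2 S1-0->S1 S1-1->S3 S2-0->S4 S2-1->S2 S3-0->S5 S3-1->S2 S4-0->S1 S4-1->S3 S5-0->S6 S5-1->S7 S6-0->S6 S6-1->S7 S7-0->S5 S7-1->S7

Handle the two conditions separately and then intersect. One (4 states) tracks partial matches of the forbidden pattern `010`; the other (3 states) tracks how much of the suffix `10` has currently been matched. Each combined state is a pair, one component from each; accept when both components accept.
An 8-state machine:
        0   1  
>  S0   S1  S2 
   S1   S1  S3 
   S2   S4  S2 
   S3   S5  S2 
 * S4   S1  S3 
   S5   S6  S7 
   S6   S6  S7 
   S7   S5  S7 
(> = start, * = accepting)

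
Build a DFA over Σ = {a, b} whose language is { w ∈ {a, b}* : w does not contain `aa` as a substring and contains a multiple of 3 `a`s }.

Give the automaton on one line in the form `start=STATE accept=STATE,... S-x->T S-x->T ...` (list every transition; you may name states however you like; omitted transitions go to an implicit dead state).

Handle the two conditions separately and then intersect. One (3 states) tracks partial matches of the forbidden pattern `aa`; the other (3 states) tracks the count of `a`s modulo 3. Each combined state is a pair, one component from each; accept when both components accept.
With 9 states:
        a   b  
>* q0   q1  q0 
   q1   q2  q3 
   q2   q4  q2 
   q3   q5  q3 
   q4   q6  q4 
   q5   q4  q7 
   q6   q2  q6 
   q7   q8  q7 
 * q8   q6  q0 
(> = start, * = accepting)

start=q0 accept=q0,q8 q0-a->q1 q0-b->q0 q1-a->q2 q1-b->q3 q2-a->q4 q2-b->q2 q3-a->q5 q3-b->q3 q4-a->q6 q4-b->q4 q5-a->q4 q5-b->q7 q6-a->q2 q6-b->q6 q7-a->q8 q7-b->q7 q8-a->q6 q8-b->q0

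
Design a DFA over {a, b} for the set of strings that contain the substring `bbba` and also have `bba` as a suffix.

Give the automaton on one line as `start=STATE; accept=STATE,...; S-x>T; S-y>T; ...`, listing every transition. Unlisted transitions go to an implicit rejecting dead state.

Build one automaton per condition and run them in lockstep. The first has 5 states tracking whether and how much of `bbba` has been seen; the second has 4 states tracking how much of the suffix `bba` has currently been matched. A product state is a pair (one from each), accepting exactly when both do.
A 9-state machine:
        a   b  
>  q0   q0  q1 
   q1   q0  q2 
   q2   q3  q4 
   q3   q0  q1 
   q4   q5  q4 
 * q5   q6  q7 
   q6   q6  q7 
   q7   q6  q8 
   q8   q5  q8 
(> = start, * = accepting)

start=q0; accept=q5; q0-a>q0; q0-b>q1; q1-a>q0; q1-b>q2; q2-a>q3; q2-b>q4; q3-a>q0; q3-b>q1; q4-a>q5; q4-b>q4; q5-a>q6; q5-b>q7; q6-a>q6; q6-b>q7; q7-a>q6; q7-b>q8; q8-a>q5; q8-b>q8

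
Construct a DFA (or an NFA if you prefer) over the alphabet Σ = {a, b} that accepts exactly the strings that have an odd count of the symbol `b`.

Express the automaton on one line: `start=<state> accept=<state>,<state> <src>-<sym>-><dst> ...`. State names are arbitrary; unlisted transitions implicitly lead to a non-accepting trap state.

The only thing that matters is how many `b`s have appeared, reduced mod 2. Use one state per residue: S0 for 0, …, S1 for 1. Reading `b` moves to the next residue; anything else stays put. S1 is accepting.
2 states suffice.
        a   b  
>  S0   S0  S1 
 * S1   S1  S0 
(> = start, * = accepting)

start=S0 accept=S1 S0-a->S0 S0-b->S1 S1-a->S1 S1-b->S0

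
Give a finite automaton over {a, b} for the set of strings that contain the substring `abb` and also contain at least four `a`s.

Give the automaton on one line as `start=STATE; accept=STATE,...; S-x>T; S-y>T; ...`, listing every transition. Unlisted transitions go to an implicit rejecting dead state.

Handle the two conditions separately and then intersect. One (4 states) tracks whether and how much of `abb` has been seen; the other (6 states) tracks the count of `a`s, saturating at 5. Each combined state is a pair, one component from each; accept when both components accept. After merging equivalent states the machine shrinks.
13 states suffice.
          a    b  
>  q0     q1   q0 
   q1     q2   q3 
   q2     q4   q5 
   q3     q2   q6 
   q4     q7   q8 
   q5     q4   q9 
   q6     q9   q6 
   q7     q7  q10 
   q8     q7  q11 
   q9    q11   q9 
   q10    q7  q12 
   q11   q12  q11 
 * q12   q12  q12 
(> = start, * = accepting)

start=q0; accept=q12; q0-a>q1; q0-b>q0; q1-a>q2; q1-b>q3; q2-a>q4; q2-b>q5; q3-a>q2; q3-b>q6; q4-a>q7; q4-b>q8; q5-a>q4; q5-b>q9; q6-a>q9; q6-b>q6; q7-a>q7; q7-b>q10; q8-a>q7; q8-b>q11; q9-a>q11; q9-b>q9; q10-a>q7; q10-b>q12; q11-a>q12; q11-b>q11; q12-a>q12; q12-b>q12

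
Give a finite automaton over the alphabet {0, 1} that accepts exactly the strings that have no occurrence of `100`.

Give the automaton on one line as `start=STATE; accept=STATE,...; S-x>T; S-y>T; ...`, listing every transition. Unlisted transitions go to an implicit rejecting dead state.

Track partial matches of the forbidden pattern `100`. State D is a dead state reached once `100` has occurred; every other state accepts. A means no part of `100` is currently matched.
With 4 states:
       0  1 
>* A   A  B 
 * B   C  B 
 * C   D  B 
   D   D  D 
(> = start, * = accepting)

start=A; accept=A,B,C; A-0>A; A-1>B; B-0>C; B-1>B; C-0>D; C-1>B; D-0>D; D-1>D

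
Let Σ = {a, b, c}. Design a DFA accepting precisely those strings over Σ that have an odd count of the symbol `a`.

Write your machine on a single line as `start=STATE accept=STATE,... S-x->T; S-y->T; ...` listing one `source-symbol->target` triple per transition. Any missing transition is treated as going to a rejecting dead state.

The only thing that matters is how many `a`s have appeared, reduced mod 2. Use one state per residue: s0 for 0, …, s1 for 1. Reading `a` moves to the next residue; anything else stays put. s1 is accepting.
With 2 states:
        a   b   c  
>  s0   s1  s0  s0 
 * s1   s0  s1  s1 
(> = start, * = accepting)

start=s0; accept=s1; s0-a->s1; s0-b->s0; s0-c->s0; s1-a->s0; s1-b->s1; s1-c->s1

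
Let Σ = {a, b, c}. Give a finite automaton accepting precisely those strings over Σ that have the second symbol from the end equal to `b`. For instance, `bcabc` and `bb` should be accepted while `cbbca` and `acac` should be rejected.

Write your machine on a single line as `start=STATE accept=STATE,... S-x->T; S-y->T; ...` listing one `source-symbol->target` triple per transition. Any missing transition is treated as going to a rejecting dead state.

start=s0; accept=s7,s8,s9; s0-a->s1; s0-b->s2; s0-c->s3; s1-a->s4; s1-b->s5; s1-c->s6; s2-a->s7; s2-b->s8; s2-c->s9; s3-a->s10; s3-b->s11; s3-c->s12; s4-a->s4; s4-b->s5; s4-c->s6; s5-a->s7; s5-b->s8; s5-c->s9; s6-a->s10; s6-b->s11; s6-c->s12; s7-a->s4; s7-b->s5; s7-c->s6; s8-a->s7; s8-b->s8; s8-c->s9; s9-a->s10; s9-b->s11; s9-c->s12; s10-a->s4; s10-b->s5; s10-c->s6; s11-a->s7; s11-b->s8; s11-c->s9; s12-a->s10; s12-b->s11; s12-c->s12

A DFA must remember the last 2 symbols (since which symbol is second-to-last isn't known until the input ends). Use one state per possible window of the last ≤2 symbols; accept from those whose window starts with `b`.
13 states suffice.
          a    b    c  
>  s0     s1   s2   s3 
   s1     s4   s5   s6 
   s2     s7   s8   s9 
   s3    s10  s11  s12 
   s4     s4   s5   s6 
   s5     s7   s8   s9 
   s6    s10  s11  s12 
 * s7     s4   s5   s6 
 * s8     s7   s8   s9 
 * s9    s10  s11  s12 
   s10    s4   s5   s6 
   s11    s7   s8   s9 
   s12   s10  s11  s12 
(> = start, * = accepting)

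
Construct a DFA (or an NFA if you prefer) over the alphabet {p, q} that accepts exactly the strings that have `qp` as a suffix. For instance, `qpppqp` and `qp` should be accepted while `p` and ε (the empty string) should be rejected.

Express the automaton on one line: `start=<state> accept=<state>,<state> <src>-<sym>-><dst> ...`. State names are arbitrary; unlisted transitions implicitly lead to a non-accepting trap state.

start=s0 accept=s2 s0-p->s0 s0-q->s1 s1-p->s2 s1-q->s1 s2-p->s0 s2-q->s1

Let each state record the length of the longest suffix of the input read so far that is also a prefix of `qp`. s1 means the last symbol is `q`; s2 means the last 2 symbols are `qp`. Accept only at s2, where the string currently ends in `qp`.
        p   q  
>  s0   s0  s1 
   s1   s2  s1 
 * s2   s0  s1 
(> = start, * = accepting)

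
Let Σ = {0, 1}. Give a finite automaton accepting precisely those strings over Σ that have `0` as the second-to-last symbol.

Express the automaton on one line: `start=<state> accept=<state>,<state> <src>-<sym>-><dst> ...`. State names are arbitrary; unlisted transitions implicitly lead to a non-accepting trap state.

start=s0 accept=s3,s4 s0-0->s1 s0-1->s2 s1-0->s3 s1-1->s4 s2-0->s5 s2-1->s6 s3-0->s3 s3-1->s4 s4-0->s5 s4-1->s6 s5-0->s3 s5-1->s4 s6-0->s5 s6-1->s6

Because acceptance depends on a position counted from the end, the machine has to buffer the most recent 2 symbols. Make each state the string of the last up-to-2 symbols read; on input `x` shift the window left and append `x`. Accept when the buffered window has length 2 and begins with `0`.
        0   1  
>  s0   s1  s2 
   s1   s3  s4 
   s2   s5  s6 
 * s3   s3  s4 
 * s4   s5  s6 
   s5   s3  s4 
   s6   s5  s6 
(> = start, * = accepting)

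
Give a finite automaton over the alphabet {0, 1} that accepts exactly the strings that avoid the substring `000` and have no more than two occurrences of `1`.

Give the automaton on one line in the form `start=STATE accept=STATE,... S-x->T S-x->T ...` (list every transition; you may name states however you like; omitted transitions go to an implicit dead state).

start=q0 accept=q0,q1,q2,q3,q4,q5,q7,q8,q11 q0-0->q1 q0-1->q2 q1-0->q3 q1-1->q2 q2-0->q4 q2-1->q5 q3-0->q6 q3-1->q2 q4-0->q7 q4-1->q5 q5-0->q8 q5-1->q9 q6-0->q6 q6-1->q10 q7-0->q10 q7-1->q5 q8-0->q11 q8-1->q9 q9-0->q12 q9-1->q9 q10-0->q10 q10-1->q13 q11-0->q13 q11-1->q9 q12-0->q14 q12-1->q9 q13-0->q13 q13-1->q15 q14-0->q15 q14-1->q9 q15-0->q15 q15-1->q15

Handle the two conditions separately and then intersect. The first has 4 states tracking partial matches of the forbidden pattern `000`; the second has 4 states tracking the count of `1`s, saturating at 3. A product state is a pair (one from each), accepting exactly when both do.
16 states suffice.
          0    1  
>* q0     q1   q2 
 * q1     q3   q2 
 * q2     q4   q5 
 * q3     q6   q2 
 * q4     q7   q5 
 * q5     q8   q9 
   q6     q6  q10 
 * q7    q10   q5 
 * q8    q11   q9 
   q9    q12   q9 
   q10   q10  q13 
 * q11   q13   q9 
   q12   q14   q9 
   q13   q13  q15 
   q14   q15   q9 
   q15   q15  q15 
(> = start, * = accepting)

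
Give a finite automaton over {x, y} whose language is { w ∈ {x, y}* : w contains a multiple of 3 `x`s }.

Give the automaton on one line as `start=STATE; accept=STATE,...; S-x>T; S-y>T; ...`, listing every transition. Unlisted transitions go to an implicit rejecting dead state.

start=A; accept=A; A-x>B; A-y>A; B-x>C; B-y>B; C-x>A; C-y>C

Keep the running count of `x`s modulo 3: each `x` advances along the cycle A → B → C → A while other symbols loop. Accept at A.
A 3-state machine:
       x  y 
>* A   B  A 
   B   C  B 
   C   A  C 
(> = start, * = accepting)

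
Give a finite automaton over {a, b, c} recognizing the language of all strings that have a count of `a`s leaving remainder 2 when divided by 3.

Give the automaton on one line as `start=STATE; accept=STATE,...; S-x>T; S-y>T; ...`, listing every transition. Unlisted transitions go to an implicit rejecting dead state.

The only thing that matters is how many `a`s have appeared, reduced mod 3. Use one state per residue: q0 for 0, …, q2 for 2. Reading `a` moves to the next residue; anything else stays put. q2 is accepting.
        a   b   c  
>  q0   q1  q0  q0 
   q1   q2  q1  q1 
 * q2   q0  q2  q2 
(> = start, * = accepting)

start=q0; accept=q2; q0-a>q1; q0-b>q0; q0-c>q0; q1-a>q2; q1-b>q1; q1-c>q1; q2-a>q0; q2-b>q2; q2-c>q2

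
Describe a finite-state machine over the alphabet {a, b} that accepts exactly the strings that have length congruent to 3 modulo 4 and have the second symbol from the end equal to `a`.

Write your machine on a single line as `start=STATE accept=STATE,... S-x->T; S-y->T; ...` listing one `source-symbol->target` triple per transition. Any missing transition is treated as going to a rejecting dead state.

Run two small machines in parallel and take their product. The first has 4 states tracking the input length modulo 4; the second has 7 states tracking the last 2 symbols read. A product state is a pair (one from each), accepting exactly when both do.
19 states suffice.
          a    b  
>  q0     q1   q2 
   q1     q3   q4 
   q2     q5   q6 
   q3     q7   q8 
   q4     q9  q10 
   q5     q7   q8 
   q6     q9  q10 
 * q7    q11  q12 
 * q8    q13  q14 
   q9    q11  q12 
   q10   q13  q14 
   q11   q15  q16 
   q12   q17  q18 
   q13   q15  q16 
   q14   q17  q18 
   q15    q3   q4 
   q16    q5   q6 
   q17    q3   q4 
   q18    q5   q6 
(> = start, * = accepting)

start=q0; accept=q7,q8; q0-a->q1; q0-b->q2; q1-a->q3; q1-b->q4; q2-a->q5; q2-b->q6; q3-a->q7; q3-b->q8; q4-a->q9; q4-b->q10; q5-a->q7; q5-b->q8; q6-a->q9; q6-b->q10; q7-a->q11; q7-b->q12; q8-a->q13; q8-b->q14; q9-a->q11; q9-b->q12; q10-a->q13; q10-b->q14; q11-a->q15; q11-b->q16; q12-a->q17; q12-b->q18; q13-a->q15; q13-b->q16; q14-a->q17; q14-b->q18; q15-a->q3; q15-b->q4; q16-a->q5; q16-b->q6; q17-a->q3; q17-b->q4; q18-a->q5; q18-b->q6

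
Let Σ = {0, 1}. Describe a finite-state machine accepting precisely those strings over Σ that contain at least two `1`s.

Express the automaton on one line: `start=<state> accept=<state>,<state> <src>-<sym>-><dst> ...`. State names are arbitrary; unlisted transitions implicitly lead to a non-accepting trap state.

Count `1`s, saturating at 3: states s0 through s2 mean 0 through 2 `1`s seen; s3 means more than 2. Each `1` increments (capped at s3); other symbols loop. Accept from {s2, s3}.
A 4-state machine:
        0   1  
>  s0   s0  s1 
   s1   s1  s2 
 * s2   s2  s3 
 * s3   s3  s3 
(> = start, * = accepting)

start=s0 accept=s2,s3 s0-0->s0 s0-1->s1 s1-0->s1 s1-1->s2 s2-0->s2 s2-1->s3 s3-0->s3 s3-1->s3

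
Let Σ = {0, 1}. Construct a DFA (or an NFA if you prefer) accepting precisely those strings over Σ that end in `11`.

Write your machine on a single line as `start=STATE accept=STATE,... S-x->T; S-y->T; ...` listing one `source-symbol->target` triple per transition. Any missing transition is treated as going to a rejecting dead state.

start=s0; accept=s2; s0-0->s0; s0-1->s1; s1-0->s0; s1-1->s2; s2-0->s0; s2-1->s2

Let each state record the length of the longest suffix of the input read so far that is also a prefix of `11`. s1 means the last symbol is `1`; s2 means the last 2 symbols are `11`. Accept only at s2, where the string currently ends in `11`.
With 3 states:
        0   1  
>  s0   s0  s1 
   s1   s0  s2 
 * s2   s0  s2 
(> = start, * = accepting)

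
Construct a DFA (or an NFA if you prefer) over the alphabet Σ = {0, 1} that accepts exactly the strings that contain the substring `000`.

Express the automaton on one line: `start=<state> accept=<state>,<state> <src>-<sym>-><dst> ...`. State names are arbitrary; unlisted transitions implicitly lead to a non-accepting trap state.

start=s0 accept=s3 s0-0->s1 s0-1->s0 s1-0->s2 s1-1->s0 s2-0->s3 s2-1->s0 s3-0->s3 s3-1->s3

States s0..s2 record the length of the longest prefix of `000` that matches the current input suffix. Reaching s3 means `000` has been seen, and we stay there forever. Accept from s3.
A 4-state machine:
        0   1  
>  s0   s1  s0 
   s1   s2  s0 
   s2   s3  s0 
 * s3   s3  s3 
(> = start, * = accepting)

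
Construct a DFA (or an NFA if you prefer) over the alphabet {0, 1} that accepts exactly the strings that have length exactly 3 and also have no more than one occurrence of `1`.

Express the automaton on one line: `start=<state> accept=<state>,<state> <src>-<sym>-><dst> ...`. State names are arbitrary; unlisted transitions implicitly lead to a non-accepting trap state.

Build one automaton per condition and run them in lockstep. The first has 5 states tracking the input length, saturating at 4; the second has 3 states tracking the count of `1`s, saturating at 2. A product state is a pair (one from each), accepting exactly when both do. Minimizing collapses redundant product states.
With 7 states:
       0  1 
>  A   B  C 
   B   D  E 
   C   E  F 
   D   G  G 
   E   G  F 
   F   F  F 
 * G   F  F 
(> = start, * = accepting)

start=A accept=G A-0->B A-1->C B-0->D B-1->E C-0->E C-1->F D-0->G D-1->G E-0->G E-1->F F-0->F F-1->F G-0->F G-1->F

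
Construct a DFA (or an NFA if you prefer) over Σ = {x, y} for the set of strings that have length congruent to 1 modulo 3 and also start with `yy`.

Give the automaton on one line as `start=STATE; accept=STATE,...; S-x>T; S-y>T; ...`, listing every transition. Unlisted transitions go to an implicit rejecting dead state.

start=A; accept=F; A-x>B; A-y>C; B-x>B; B-y>B; C-x>B; C-y>D; D-x>E; D-y>E; E-x>F; E-y>F; F-x>D; F-y>D

Run two small machines in parallel and take their product. The first has 3 states tracking the input length modulo 3; the second has 4 states tracking whether the input so far still matches the prefix `yy`. A product state is a pair (one from each), accepting exactly when both do. Equivalent product states are then merged.
With 6 states:
       x  y 
>  A   B  C 
   B   B  B 
   C   B  D 
   D   E  E 
   E   F  F 
 * F   D  D 
(> = start, * = accepting)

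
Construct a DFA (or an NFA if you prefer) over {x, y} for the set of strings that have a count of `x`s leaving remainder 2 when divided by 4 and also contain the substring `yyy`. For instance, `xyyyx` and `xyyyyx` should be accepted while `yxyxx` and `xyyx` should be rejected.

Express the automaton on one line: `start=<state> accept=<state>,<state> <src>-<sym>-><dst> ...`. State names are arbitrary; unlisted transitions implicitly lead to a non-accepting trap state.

start=S0 accept=S14 S0-x->S1 S0-y->S2 S1-x->S3 S1-y->S4 S2-x->S1 S2-y->S5 S3-x->S6 S3-y->S7 S4-x->S3 S4-y->S8 S5-x->S1 S5-y->S9 S6-x->S0 S6-y->S10 S7-x->S6 S7-y->S11 S8-x->S3 S8-y->S12 S9-x->S12 S9-y->S9 S10-x->S0 S10-y->S13 S11-x->S6 S11-y->S14 S12-x->S14 S12-y->S12 S13-x->S0 S13-y->S15 S14-x->S15 S14-y->S14 S15-x->S9 S15-y->S15

Build one automaton per condition and run them in lockstep. One (4 states) tracks the count of `x`s modulo 4; the other (4 states) tracks whether and how much of `yyy` has been seen. Each combined state is a pair, one component from each; accept when both components accept.
16 states suffice.
          x    y  
>  S0     S1   S2 
   S1     S3   S4 
   S2     S1   S5 
   S3     S6   S7 
   S4     S3   S8 
   S5     S1   S9 
   S6     S0  S10 
   S7     S6  S11 
   S8     S3  S12 
   S9    S12   S9 
   S10    S0  S13 
   S11    S6  S14 
   S12   S14  S12 
   S13    S0  S15 
 * S14   S15  S14 
   S15    S9  S15 
(> = start, * = accepting)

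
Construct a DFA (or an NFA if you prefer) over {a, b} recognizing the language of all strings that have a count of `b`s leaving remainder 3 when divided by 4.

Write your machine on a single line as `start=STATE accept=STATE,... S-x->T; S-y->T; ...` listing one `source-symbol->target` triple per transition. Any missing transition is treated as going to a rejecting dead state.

start=q0; accept=q3; q0-a->q0; q0-b->q1; q1-a->q1; q1-b->q2; q2-a->q2; q2-b->q3; q3-a->q3; q3-b->q0

Keep the running count of `b`s modulo 4: each `b` advances along the cycle q0 → q1 → q2 → q3 → q0 while other symbols loop. Accept at q3.
With 4 states:
        a   b  
>  q0   q0  q1 
   q1   q1  q2 
   q2   q2  q3 
 * q3   q3  q0 
(> = start, * = accepting)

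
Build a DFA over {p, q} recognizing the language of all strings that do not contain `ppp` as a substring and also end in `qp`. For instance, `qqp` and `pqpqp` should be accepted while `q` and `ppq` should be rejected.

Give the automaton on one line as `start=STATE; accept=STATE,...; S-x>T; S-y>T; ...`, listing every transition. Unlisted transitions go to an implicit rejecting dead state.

start=s0; accept=s4; s0-p>s1; s0-q>s2; s1-p>s3; s1-q>s2; s2-p>s4; s2-q>s2; s3-p>s5; s3-q>s2; s4-p>s3; s4-q>s2; s5-p>s5; s5-q>s5

Handle the two conditions separately and then intersect. One (4 states) tracks partial matches of the forbidden pattern `ppp`; the other (3 states) tracks how much of the suffix `qp` has currently been matched. Each combined state is a pair, one component from each; accept when both components accept. After merging equivalent states the machine shrinks.
6 states suffice.
        p   q  
>  s0   s1  s2 
   s1   s3  s2 
   s2   s4  s2 
   s3   s5  s2 
 * s4   s3  s2 
   s5   s5  s5 
(> = start, * = accepting)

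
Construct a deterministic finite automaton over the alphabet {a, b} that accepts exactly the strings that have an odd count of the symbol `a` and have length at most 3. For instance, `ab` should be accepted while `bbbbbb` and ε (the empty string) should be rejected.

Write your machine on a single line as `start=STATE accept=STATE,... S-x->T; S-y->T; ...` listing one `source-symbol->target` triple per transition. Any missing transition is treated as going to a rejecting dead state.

Run two small machines in parallel and take their product. One (2 states) tracks the count of `a`s modulo 2; the other (5 states) tracks the input length, saturating at 4. Each combined state is a pair, one component from each; accept when both components accept.
A 9-state machine:
        a   b  
>  q0   q1  q2 
 * q1   q3  q4 
   q2   q4  q3 
   q3   q5  q6 
 * q4   q6  q5 
 * q5   q7  q8 
   q6   q8  q7 
   q7   q8  q7 
   q8   q7  q8 
(> = start, * = accepting)

start=q0; accept=q1,q4,q5; q0-a->q1; q0-b->q2; q1-a->q3; q1-b->q4; q2-a->q4; q2-b->q3; q3-a->q5; q3-b->q6; q4-a->q6; q4-b->q5; q5-a->q7; q5-b->q8; q6-a->q8; q6-b->q7; q7-a->q8; q7-b->q7; q8-a->q7; q8-b->q8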